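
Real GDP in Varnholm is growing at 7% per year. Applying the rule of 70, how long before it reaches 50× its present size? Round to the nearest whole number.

roughly 56 years

Doubling time ≈ 70/7 = 10.00 years.
Reaching 50× takes log₂(50) ≈ 5.64 doublings.
5.64 × 10.00 ≈ 56 years.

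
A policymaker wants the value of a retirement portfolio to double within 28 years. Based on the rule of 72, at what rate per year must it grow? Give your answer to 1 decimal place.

2.6%

72 / 28 ≈ 2.57, so about 2.6% per year.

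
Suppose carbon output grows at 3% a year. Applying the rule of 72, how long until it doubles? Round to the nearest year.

24 years

Doubling time ≈ 72 / 3 = 24.00 years.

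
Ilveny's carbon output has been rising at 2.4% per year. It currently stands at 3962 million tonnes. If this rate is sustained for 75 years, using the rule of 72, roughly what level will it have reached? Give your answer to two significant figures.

It doubles every 72/2.4 ≈ 30.00 years, so 75 years is 2.50 doublings.
2^2.50 ≈ 5.66; 3962 × 5.66 ≈ 22000 million tonnes.

≈ 22000 million tonnes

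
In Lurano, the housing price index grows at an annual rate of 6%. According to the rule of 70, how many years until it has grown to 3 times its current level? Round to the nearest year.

approximately 18 years

Doubling time ≈ 70/6 = 11.67 years.
Reaching 3× takes log₂(3) ≈ 1.58 doublings.
1.58 × 11.67 ≈ 18 years.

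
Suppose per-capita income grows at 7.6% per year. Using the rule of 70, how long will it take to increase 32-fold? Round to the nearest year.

One doubling takes 70/7.6 = 9.21 years.
Getting to 32× needs 5 doublings: 5 × 9.21 ≈ 46 years.

around 46 years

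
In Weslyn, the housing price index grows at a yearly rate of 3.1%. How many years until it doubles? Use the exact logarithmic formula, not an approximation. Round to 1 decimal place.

22.7 years

t = ln(2) / ln(1 + 0.031) = 0.6931 / 0.030529 ≈ 22.70.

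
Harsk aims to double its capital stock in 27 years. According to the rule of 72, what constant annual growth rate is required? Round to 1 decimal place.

72 / 27 ≈ 2.67, so about 2.7% a year.

≈ 2.7% a year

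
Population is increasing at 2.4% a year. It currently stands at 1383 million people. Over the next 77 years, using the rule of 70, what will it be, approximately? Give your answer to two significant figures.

about 8600 million people

Doubling time ≈ 70/2.4 = 29.17 years.
77 years is 77/29.17 ≈ 2.64 doublings, a factor of 2^2.64 ≈ 6.23.
1383 × 6.23 ≈ 8600 million people.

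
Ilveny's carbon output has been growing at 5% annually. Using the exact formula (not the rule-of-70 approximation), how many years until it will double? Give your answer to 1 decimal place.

t = ln(2) / ln(1 + 0.05) = 0.6931 / 0.048790 ≈ 14.21.

14.2 years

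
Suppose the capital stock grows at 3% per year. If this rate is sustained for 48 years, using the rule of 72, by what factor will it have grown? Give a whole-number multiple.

At 3% one doubling takes ≈ 24.00 years; 48 years is 2 of them, so ×4.

roughly 4 times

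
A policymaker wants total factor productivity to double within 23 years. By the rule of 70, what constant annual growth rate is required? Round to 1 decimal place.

around 3.0%

70 / 23 ≈ 3.04, so about 3.0% annually.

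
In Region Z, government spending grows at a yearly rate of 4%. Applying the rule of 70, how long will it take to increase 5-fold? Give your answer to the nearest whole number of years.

One doubling takes 70/4 = 17.50 years.
Reaching 5× takes log₂(5) ≈ 2.32 doublings.
2.32 × 17.50 ≈ 41 years.

about 41 years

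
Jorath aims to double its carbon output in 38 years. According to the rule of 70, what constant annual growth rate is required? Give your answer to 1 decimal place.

about 1.8% a year

70 / 38 ≈ 1.84, so about 1.8% a year.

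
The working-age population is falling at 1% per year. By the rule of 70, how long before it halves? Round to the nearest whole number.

70 years

Falling at 1%, it halves about every 70/1 = 70.00 years.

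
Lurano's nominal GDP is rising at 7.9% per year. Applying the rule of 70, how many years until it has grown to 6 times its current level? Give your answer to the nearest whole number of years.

23 years

One doubling takes 70/7.9 = 8.86 years.
Reaching 6× takes log₂(6) ≈ 2.58 doublings.
2.58 × 8.86 ≈ 23 years.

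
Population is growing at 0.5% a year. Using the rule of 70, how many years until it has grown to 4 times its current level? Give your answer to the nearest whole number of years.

One doubling takes 70/0.5 = 140.00 years.
Getting to 4× needs 2 doublings: 2 × 140.00 ≈ 280 years.

≈ 280 years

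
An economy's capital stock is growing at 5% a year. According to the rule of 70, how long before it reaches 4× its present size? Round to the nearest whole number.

approximately 28 years

At 5% it doubles every 70/5 ≈ 14.00 years.
4 = 2^2, so 2 doublings → 28 years.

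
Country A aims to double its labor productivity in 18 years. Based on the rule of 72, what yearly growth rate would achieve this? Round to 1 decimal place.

72 / 18 ≈ 4.00, so about 4.0% per year.

about 4.0%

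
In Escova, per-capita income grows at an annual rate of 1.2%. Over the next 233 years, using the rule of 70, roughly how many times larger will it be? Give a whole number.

Doubling time ≈ 70/1.2 = 58.33 years.
233/58.33 ≈ 4 doublings, so about 2^4 = 16×.

approximately 16 times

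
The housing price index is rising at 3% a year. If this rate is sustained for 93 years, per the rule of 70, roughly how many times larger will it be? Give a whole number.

16 times

70/3 ≈ 23.33 years per doubling.
93 years fits 4 doublings: 2^4 = 16.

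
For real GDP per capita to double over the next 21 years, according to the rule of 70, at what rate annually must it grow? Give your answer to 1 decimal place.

around 3.3%

70 / 21 ≈ 3.33, so about 3.3% annually.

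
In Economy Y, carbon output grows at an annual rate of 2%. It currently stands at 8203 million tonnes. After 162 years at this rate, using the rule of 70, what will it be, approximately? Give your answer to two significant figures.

Doubling time ≈ 70/2 = 35.00 years.
162 years is 162/35.00 ≈ 4.63 doublings, a factor of 2^4.63 ≈ 24.76.
8203 × 24.76 ≈ 200000 million tonnes.

roughly 200000 million tonnes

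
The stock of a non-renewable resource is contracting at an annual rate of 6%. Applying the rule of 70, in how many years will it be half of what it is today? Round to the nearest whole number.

Halving time ≈ 70 / 6 = 11.67 → 12 years.

about 12 years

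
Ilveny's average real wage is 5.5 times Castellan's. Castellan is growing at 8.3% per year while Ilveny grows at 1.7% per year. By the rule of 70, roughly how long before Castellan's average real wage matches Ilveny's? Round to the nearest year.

What matters is the difference: 6.6 pp.
Rule of 70 on the gap: the ratio halves every 70/6.6 ≈ 10.61 years.
A 5.5 times gap takes log₂(5.5) ≈ 2.46 halvings to close: 2.46 × 10.61 ≈ 26 years.

about 26 years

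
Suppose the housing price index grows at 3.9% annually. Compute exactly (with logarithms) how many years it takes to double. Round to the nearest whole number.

18 years

t = ln(2) / ln(1 + 0.039) = 0.6931 / 0.038259 ≈ 18.12.
≈ 18 years.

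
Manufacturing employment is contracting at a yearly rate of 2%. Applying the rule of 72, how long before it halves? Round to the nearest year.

roughly 36 years

Falling at 2%, it halves about every 72/2 = 36.00 years.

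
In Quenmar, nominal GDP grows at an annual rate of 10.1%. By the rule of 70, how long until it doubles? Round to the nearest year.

Doubling time ≈ 70 / 10.1 = 6.93 years.

around 7 years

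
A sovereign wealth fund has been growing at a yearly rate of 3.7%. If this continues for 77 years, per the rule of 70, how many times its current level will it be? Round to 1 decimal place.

Doubling time ≈ 70/3.7 = 18.92 years.
77 years / 18.92 ≈ 4.07 doublings → factor 2^4.07 ≈ 16.8.

about 16.8 times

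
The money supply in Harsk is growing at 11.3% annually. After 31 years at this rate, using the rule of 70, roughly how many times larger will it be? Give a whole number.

70/11.3 ≈ 6.19 years per doubling.
31 years fits 5 doublings: 2^5 = 32.

roughly 32 times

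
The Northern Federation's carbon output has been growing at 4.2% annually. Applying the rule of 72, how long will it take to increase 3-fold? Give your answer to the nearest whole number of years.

around 27 years

One doubling takes 72/4.2 = 17.14 years.
Reaching 3× takes log₂(3) ≈ 1.58 doublings.
1.58 × 17.14 ≈ 27 years.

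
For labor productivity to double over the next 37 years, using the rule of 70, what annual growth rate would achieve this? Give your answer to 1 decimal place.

≈ 1.9%

70 / 37 ≈ 1.89, so about 1.9% a year.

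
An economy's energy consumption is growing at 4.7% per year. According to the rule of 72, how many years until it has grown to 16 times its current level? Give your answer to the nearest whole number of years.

Doubling time ≈ 72/4.7 = 15.32 years.
16× is 4 doublings, so 4 × 15.32 ≈ 61 years.

about 61 years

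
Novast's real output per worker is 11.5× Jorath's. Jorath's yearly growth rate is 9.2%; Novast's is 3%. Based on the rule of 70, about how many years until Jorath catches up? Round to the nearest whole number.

Jorath gains on Novast at 9.2% − 3% = 6.2 points a year.
At that relative rate the gap halves every 70/6.2 ≈ 11.29 years.
An 11.5× gap takes log₂(11.5) ≈ 3.52 halvings to close: 3.52 × 11.29 ≈ 40 years.

about 40 years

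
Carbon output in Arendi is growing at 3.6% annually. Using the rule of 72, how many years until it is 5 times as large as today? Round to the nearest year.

Doubling time ≈ 72/3.6 = 20.00 years.
Reaching 5× takes log₂(5) ≈ 2.32 doublings.
2.32 × 20.00 ≈ 46 years.

around 46 years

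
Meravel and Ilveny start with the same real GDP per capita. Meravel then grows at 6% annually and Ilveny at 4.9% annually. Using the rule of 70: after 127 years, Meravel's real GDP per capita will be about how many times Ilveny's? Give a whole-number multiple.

Only the 1.1-point difference matters.
70/1.1 ≈ 63.64 years per doubling of the ratio; 127 years gives 2.00 doublings, so ≈ 4×.

4 times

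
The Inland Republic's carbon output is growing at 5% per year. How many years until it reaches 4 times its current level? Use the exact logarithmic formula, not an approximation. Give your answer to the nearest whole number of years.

28 years

t = ln(4) / ln(1 + 0.05) = 1.3863 / 0.048790 ≈ 28.41.
≈ 28 years.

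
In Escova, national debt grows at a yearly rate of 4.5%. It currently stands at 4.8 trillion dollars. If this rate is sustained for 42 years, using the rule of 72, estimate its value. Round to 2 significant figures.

Doubling time ≈ 72/4.5 = 16.00 years.
42 years is 42/16.00 ≈ 2.63 doublings, a factor of 2^2.63 ≈ 6.19.
4.8 × 6.19 ≈ 30 trillion dollars.

about 30 trillion dollars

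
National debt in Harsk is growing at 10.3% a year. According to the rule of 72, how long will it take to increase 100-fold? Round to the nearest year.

approximately 46 years

Doubling time ≈ 72/10.3 = 6.99 years.
100× is log₂ 100 ≈ 6.64 doublings, so ≈ 6.64 × 6.99 = 46 years.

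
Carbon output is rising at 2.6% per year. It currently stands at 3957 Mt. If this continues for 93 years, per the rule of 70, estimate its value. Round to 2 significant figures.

43000 Mt

Doubling time ≈ 70/2.6 = 26.92 years.
93 years is 93/26.92 ≈ 3.45 doublings, a factor of 2^3.45 ≈ 10.93.
3957 × 10.93 ≈ 43000 Mt.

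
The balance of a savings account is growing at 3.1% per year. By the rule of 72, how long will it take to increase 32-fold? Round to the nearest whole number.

At 3.1% it doubles every 72/3.1 ≈ 23.23 years.
32 = 2^5, so 5 doublings → 116 years.

≈ 116 years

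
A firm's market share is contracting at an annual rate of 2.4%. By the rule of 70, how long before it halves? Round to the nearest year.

Falling at 2.4%, it halves about every 70/2.4 = 29.17 years.

roughly 29 years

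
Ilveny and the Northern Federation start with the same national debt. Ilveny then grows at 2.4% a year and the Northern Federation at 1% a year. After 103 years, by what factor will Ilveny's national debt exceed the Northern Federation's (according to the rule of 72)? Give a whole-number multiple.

≈ 4 times

Rate gap = 2.4% − 1% = 1.4 points.
The ratio doubles every 72/1.4 ≈ 51.43 years.
103/51.43 ≈ 2.00 doublings → ratio ≈ 2^2.00 ≈ 4.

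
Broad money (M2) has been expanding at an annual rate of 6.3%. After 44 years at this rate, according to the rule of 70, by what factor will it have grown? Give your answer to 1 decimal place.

around 15.6 times

Doubles every ≈ 11.11 years (70/6.3).
44 years is 3.96 doublings; 2^3.96 ≈ 15.6×.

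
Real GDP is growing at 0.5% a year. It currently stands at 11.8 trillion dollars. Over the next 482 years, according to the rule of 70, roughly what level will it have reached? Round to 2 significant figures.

130 trillion dollars

Doubling time ≈ 70/0.5 = 140.00 years.
482 years is 482/140.00 ≈ 3.44 doublings, a factor of 2^3.44 ≈ 10.85.
11.8 × 10.85 ≈ 130 trillion dollars.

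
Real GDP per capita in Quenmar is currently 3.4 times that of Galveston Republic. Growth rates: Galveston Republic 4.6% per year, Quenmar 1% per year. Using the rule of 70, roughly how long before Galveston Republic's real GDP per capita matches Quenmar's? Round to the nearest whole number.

What matters is the difference: 3.6 pp.
Rule of 70 on the gap: the ratio halves every 70/3.6 ≈ 19.44 years.
A 3.4 times gap takes log₂(3.4) ≈ 1.77 halvings to close: 1.77 × 19.44 ≈ 34 years.

≈ 34 years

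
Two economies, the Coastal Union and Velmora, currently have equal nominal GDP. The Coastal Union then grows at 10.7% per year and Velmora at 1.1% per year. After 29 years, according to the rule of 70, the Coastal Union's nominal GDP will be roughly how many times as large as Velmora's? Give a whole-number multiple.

around 16 times

the Coastal Union pulls ahead at 9.6 pp per year, so the ratio doubles every 70/9.6 ≈ 7.29 years.
In 29 years that's 3.98 doublings: 2^3.98 ≈ 16.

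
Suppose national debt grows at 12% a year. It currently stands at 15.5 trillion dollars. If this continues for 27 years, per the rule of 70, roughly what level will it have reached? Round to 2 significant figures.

approximately 380 trillion dollars

Doubling time ≈ 70/12 = 5.83 years.
27 years is 27/5.83 ≈ 4.63 doublings, a factor of 2^4.63 ≈ 24.76.
15.5 × 24.76 ≈ 380 trillion dollars.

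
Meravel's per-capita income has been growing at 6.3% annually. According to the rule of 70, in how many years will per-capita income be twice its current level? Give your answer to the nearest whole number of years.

Doubling time ≈ 70 / 6.3 = 11.11 years.

roughly 11 years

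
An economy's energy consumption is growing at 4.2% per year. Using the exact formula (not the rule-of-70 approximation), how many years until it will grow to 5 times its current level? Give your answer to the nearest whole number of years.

39 years

t = ln(5) / ln(1 + 0.042) = 1.6094 / 0.041142 ≈ 39.12.
≈ 39 years.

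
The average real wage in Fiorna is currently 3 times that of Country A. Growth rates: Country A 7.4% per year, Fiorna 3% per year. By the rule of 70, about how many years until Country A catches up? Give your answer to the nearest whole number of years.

roughly 25 years

The growth-rate gap is 7.4% − 3% = 4.4 percentage points.
So the ratio between them halves every 70/4.4 ≈ 15.91 years.
A 3 times gap takes log₂(3) ≈ 1.58 halvings to close: 1.58 × 15.91 ≈ 25 years.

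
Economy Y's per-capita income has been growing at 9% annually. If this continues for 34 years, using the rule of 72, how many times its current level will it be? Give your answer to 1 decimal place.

around 19.0 times

Doubles every ≈ 8.00 years (72/9).
34 years is 4.25 doublings; 2^4.25 ≈ 19.0×.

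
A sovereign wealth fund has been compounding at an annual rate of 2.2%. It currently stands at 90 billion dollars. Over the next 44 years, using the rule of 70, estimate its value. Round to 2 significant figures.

about 230 billion dollars

Doubling time ≈ 70/2.2 = 31.82 years.
44 years is 44/31.82 ≈ 1.38 doublings, a factor of 2^1.38 ≈ 2.60.
90 × 2.60 ≈ 230 billion dollars.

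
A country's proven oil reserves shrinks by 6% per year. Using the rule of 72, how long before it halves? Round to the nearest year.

12 years

Halving time ≈ 72 / 6 = 12.00 → 12 years.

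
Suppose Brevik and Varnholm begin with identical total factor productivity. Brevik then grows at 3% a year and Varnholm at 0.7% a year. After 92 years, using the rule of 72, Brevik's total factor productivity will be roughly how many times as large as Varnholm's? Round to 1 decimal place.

about 7.7 times

Only the 2.3-point difference matters.
72/2.3 ≈ 31.30 years per doubling of the ratio; 92 years gives 2.94 doublings, so ≈ 7.7×.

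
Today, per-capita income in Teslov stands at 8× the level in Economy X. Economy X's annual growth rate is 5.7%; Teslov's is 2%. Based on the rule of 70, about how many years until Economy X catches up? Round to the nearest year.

57 years

Economy X gains on Teslov at 5.7% − 2% = 3.7 points a year.
At that relative rate the gap halves every 70/3.7 ≈ 18.92 years.
An 8× gap closes after 3 halvings: 3 × 18.92 ≈ 57 years.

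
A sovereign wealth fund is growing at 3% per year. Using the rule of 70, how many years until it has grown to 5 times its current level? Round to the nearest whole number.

around 54 years

One doubling takes 70/3 = 23.33 years.
5× is log₂ 5 ≈ 2.32 doublings, so ≈ 2.32 × 23.33 = 54 years.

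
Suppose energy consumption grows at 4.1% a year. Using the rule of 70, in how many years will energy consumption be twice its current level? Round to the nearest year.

At 4.1%, doubling takes about 70/4.1 = 17.07 years.

approximately 17 years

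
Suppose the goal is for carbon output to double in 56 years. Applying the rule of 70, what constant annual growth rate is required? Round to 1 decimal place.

70 / 56 ≈ 1.25, so about 1.3% a year.

approximately 1.3%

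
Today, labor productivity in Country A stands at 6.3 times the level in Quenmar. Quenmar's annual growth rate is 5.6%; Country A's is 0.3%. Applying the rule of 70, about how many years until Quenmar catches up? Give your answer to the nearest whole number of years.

The growth-rate gap is 5.6% − 0.3% = 5.3 percentage points.
So the ratio between them halves every 70/5.3 ≈ 13.21 years.
A 6.3 times gap takes log₂(6.3) ≈ 2.66 halvings to close: 2.66 × 13.21 ≈ 35 years.

35 years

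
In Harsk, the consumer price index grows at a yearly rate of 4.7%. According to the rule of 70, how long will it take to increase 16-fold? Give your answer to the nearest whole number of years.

At 4.7% it doubles every 70/4.7 ≈ 14.89 years.
16 = 2^4, so 4 doublings → 60 years.

approximately 60 years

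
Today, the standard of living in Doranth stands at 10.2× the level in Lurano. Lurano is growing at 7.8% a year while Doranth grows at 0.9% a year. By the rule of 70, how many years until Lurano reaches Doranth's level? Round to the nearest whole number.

around 34 years

What matters is the difference: 6.9 pp.
Rule of 70 on the gap: the ratio halves every 70/6.9 ≈ 10.14 years.
A 10.2× gap takes log₂(10.2) ≈ 3.35 halvings to close: 3.35 × 10.14 ≈ 34 years.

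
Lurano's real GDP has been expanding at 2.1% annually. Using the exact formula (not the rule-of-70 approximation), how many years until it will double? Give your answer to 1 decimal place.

t = ln(2) / ln(1 + 0.021) = 0.6931 / 0.020783 ≈ 33.35.

33.4 years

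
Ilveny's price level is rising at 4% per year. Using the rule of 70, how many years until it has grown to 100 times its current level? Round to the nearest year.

Doubling time ≈ 70/4 = 17.50 years.
Reaching 100× takes log₂(100) ≈ 6.64 doublings.
6.64 × 17.50 ≈ 116 years.

about 116 years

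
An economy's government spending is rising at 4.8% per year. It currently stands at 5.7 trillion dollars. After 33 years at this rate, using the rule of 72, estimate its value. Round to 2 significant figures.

Doubling time ≈ 72/4.8 = 15.00 years.
33 years is 33/15.00 ≈ 2.20 doublings, a factor of 2^2.20 ≈ 4.59.
5.7 × 4.59 ≈ 26 trillion dollars.

around 26 trillion dollars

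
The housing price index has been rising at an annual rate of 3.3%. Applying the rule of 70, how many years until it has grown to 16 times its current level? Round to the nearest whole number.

At 3.3% it doubles every 70/3.3 ≈ 21.21 years.
16× is 4 doublings, so 4 × 21.21 ≈ 85 years.

approximately 85 years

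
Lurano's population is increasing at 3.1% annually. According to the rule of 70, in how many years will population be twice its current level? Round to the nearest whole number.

roughly 23 years

Doubling time ≈ 70 / 3.1 = 22.58 years.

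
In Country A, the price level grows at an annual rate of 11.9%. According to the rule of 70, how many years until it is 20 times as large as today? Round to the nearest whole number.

about 25 years

One doubling takes 70/11.9 = 5.88 years.
Reaching 20× takes log₂(20) ≈ 4.32 doublings.
4.32 × 5.88 ≈ 25 years.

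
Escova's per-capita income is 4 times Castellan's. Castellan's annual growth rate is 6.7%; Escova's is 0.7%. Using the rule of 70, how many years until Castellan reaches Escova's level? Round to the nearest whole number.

Castellan gains on Escova at 6.7% − 0.7% = 6 points a year.
At that relative rate the gap halves every 70/6 ≈ 11.67 years.
A 4 times gap closes after 2 halvings: 2 × 11.67 ≈ 23 years.

23 years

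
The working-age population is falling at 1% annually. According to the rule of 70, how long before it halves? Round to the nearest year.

Falling at 1%, it halves about every 70/1 = 70.00 years.

about 70 years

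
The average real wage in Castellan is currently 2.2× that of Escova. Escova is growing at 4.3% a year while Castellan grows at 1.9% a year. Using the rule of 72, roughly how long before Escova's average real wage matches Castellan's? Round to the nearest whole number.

≈ 34 years

What matters is the difference: 2.4 pp.
Rule of 72 on the gap: the ratio halves every 72/2.4 ≈ 30.00 years.
A 2.2× gap takes log₂(2.2) ≈ 1.14 halvings to close: 1.14 × 30.00 ≈ 34 years.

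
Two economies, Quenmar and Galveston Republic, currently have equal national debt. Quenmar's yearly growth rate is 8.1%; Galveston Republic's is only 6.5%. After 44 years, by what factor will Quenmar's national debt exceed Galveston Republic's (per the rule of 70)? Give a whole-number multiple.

approximately 2 times

Rate gap = 8.1% − 6.5% = 1.6 points.
The ratio doubles every 70/1.6 ≈ 43.75 years.
44/43.75 ≈ 1.01 doublings → ratio ≈ 2^1.01 ≈ 2.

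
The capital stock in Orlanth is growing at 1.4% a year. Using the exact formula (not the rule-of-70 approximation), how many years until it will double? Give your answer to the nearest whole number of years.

t = ln(2) / ln(1 + 0.014) = 0.6931 / 0.013903 ≈ 49.85.
≈ 50 years.

50 years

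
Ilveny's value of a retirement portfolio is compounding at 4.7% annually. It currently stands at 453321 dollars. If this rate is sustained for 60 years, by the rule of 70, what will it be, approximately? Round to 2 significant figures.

It doubles every 70/4.7 ≈ 14.89 years, so 60 years is 4.03 doublings.
2^4.03 ≈ 16.34; 453321 × 16.34 ≈ 7400000 dollars.

≈ 7400000 dollars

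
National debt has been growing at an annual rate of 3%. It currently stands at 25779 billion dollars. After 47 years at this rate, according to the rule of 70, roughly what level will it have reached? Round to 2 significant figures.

Doubling time ≈ 70/3 = 23.33 years.
47 years is 47/23.33 ≈ 2.01 doublings, a factor of 2^2.01 ≈ 4.03.
25779 × 4.03 ≈ 100000 billion dollars.

roughly 100000 billion dollars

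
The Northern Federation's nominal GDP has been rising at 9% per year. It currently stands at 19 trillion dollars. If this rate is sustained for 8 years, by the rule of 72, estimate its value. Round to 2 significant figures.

about 38 trillion dollars

Doubling time ≈ 72/9 = 8.00 years.
8 years is 8/8.00 ≈ 1.00 doublings, a factor of 2^1.00 ≈ 2.00.
19 × 2.00 ≈ 38 trillion dollars.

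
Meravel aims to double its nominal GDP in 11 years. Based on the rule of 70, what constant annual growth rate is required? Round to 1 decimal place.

about 6.4%

70 / 11 ≈ 6.36, so about 6.4% annually.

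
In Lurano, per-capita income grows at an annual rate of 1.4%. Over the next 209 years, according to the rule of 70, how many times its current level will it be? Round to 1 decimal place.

Doubles every ≈ 50.00 years (70/1.4).
209 years is 4.18 doublings; 2^4.18 ≈ 18.1×.

approximately 18.1 times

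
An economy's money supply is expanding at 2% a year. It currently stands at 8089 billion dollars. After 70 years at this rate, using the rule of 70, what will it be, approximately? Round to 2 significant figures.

approximately 32000 billion dollars

Doubling time ≈ 70/2 = 35.00 years.
70 years is 70/35.00 ≈ 2.00 doublings, a factor of 2^2.00 ≈ 4.00.
8089 × 4.00 ≈ 32000 billion dollars.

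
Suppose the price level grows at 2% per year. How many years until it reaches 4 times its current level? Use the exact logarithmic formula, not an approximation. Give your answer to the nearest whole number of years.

t = ln(4) / ln(1 + 0.02) = 1.3863 / 0.019803 ≈ 70.00.
≈ 70 years.

70 years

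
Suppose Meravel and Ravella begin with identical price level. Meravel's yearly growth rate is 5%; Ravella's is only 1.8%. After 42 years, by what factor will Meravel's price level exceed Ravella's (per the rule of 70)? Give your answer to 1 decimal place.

about 3.8 times

Meravel pulls ahead at 3.2 pp per year, so the ratio doubles every 70/3.2 ≈ 21.88 years.
In 42 years that's 1.92 doublings: 2^1.92 ≈ 3.8.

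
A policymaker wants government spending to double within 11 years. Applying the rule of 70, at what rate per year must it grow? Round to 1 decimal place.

70 / 11 ≈ 6.36, so about 6.4% per year.

≈ 6.4%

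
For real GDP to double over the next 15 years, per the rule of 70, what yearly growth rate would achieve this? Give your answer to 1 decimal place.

70 / 15 ≈ 4.67, so about 4.7% per year.

4.7%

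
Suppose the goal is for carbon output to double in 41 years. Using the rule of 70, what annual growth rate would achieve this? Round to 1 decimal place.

70 / 41 ≈ 1.71, so about 1.7% a year.

1.7%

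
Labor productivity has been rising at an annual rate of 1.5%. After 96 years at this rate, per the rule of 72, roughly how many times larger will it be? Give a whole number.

Doubling time ≈ 72/1.5 = 48.00 years.
96/48.00 ≈ 2 doublings, so about 2^2 = 4×.

about 4 times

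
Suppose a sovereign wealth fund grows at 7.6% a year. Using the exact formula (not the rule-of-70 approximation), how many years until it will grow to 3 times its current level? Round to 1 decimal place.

t = ln(3) / ln(1 + 0.076) = 1.0986 / 0.073250 ≈ 15.00.

15.0 years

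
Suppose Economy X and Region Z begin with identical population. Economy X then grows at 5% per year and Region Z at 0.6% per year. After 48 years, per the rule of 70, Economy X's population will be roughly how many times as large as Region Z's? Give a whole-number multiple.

≈ 8 times

Rate gap = 5% − 0.6% = 4.4 points.
The ratio doubles every 70/4.4 ≈ 15.91 years.
48/15.91 ≈ 3.02 doublings → ratio ≈ 2^3.02 ≈ 8.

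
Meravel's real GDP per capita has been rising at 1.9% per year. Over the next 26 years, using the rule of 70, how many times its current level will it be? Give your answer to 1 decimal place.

roughly 1.6 times

Doubling time ≈ 70/1.9 = 36.84 years.
26 years / 36.84 ≈ 0.71 doublings → factor 2^0.71 ≈ 1.6.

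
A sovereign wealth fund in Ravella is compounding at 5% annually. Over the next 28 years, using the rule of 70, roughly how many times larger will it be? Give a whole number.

At 5% one doubling takes ≈ 14.00 years; 28 years is 2 of them, so ×4.

around 4 times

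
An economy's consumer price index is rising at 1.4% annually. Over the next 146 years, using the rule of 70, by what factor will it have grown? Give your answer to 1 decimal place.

7.6 times

Doubling time ≈ 70/1.4 = 50.00 years.
146 years / 50.00 ≈ 2.92 doublings → factor 2^2.92 ≈ 7.6.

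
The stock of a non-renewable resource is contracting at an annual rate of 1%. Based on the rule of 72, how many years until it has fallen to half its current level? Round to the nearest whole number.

≈ 72 years

Halving time ≈ 72 / 1 = 72.00 → 72 years.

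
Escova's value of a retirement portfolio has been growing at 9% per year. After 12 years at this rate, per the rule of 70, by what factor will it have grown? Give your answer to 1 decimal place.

Doubling time ≈ 70/9 = 7.78 years.
12 years / 7.78 ≈ 1.54 doublings → factor 2^1.54 ≈ 2.9.

around 2.9 times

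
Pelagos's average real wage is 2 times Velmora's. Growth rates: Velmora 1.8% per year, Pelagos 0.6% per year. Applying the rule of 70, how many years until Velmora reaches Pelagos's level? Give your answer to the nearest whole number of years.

roughly 58 years

The growth-rate gap is 1.8% − 0.6% = 1.2 percentage points.
So the ratio between them halves every 70/1.2 ≈ 58.33 years.
A 2 times gap closes after 1 halving: 1 × 58.33 ≈ 58 years.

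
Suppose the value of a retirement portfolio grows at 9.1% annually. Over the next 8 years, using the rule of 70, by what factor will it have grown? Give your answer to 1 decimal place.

Doubles every ≈ 7.69 years (70/9.1).
8 years is 1.04 doublings; 2^1.04 ≈ 2.1×.

approximately 2.1 times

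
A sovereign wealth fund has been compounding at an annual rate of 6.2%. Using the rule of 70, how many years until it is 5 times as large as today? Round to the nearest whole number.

around 26 years

Doubling time ≈ 70/6.2 = 11.29 years.
Reaching 5× takes log₂(5) ≈ 2.32 doublings.
2.32 × 11.29 ≈ 26 years.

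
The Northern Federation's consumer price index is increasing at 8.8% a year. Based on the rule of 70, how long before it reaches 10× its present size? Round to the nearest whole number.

around 26 years

At 8.8% it doubles every 70/8.8 ≈ 7.95 years.
10× is log₂ 10 ≈ 3.32 doublings, so ≈ 3.32 × 7.95 = 26 years.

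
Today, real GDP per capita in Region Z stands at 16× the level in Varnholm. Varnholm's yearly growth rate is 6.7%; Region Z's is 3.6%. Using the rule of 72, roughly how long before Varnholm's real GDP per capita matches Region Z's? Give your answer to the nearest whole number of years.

≈ 93 years

Varnholm gains on Region Z at 6.7% − 3.6% = 3.1 points a year.
At that relative rate the gap halves every 72/3.1 ≈ 23.23 years.
A 16× gap closes after 4 halvings: 4 × 23.23 ≈ 93 years.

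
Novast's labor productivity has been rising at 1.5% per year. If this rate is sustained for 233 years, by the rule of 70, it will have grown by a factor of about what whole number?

roughly 32 times

70/1.5 ≈ 46.67 years per doubling.
233 years fits 5 doublings: 2^5 = 32.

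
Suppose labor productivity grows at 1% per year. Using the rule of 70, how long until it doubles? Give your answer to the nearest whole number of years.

Doubling time ≈ 70 / 1 = 70.00 years.

around 70 years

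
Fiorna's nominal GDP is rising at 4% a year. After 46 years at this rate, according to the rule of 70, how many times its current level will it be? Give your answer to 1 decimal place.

≈ 6.2 times

Doubles every ≈ 17.50 years (70/4).
46 years is 2.63 doublings; 2^2.63 ≈ 6.2×.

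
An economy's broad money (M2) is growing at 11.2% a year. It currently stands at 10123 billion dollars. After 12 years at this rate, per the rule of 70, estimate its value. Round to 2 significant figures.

Doubling time ≈ 70/11.2 = 6.25 years.
12 years is 12/6.25 ≈ 1.92 doublings, a factor of 2^1.92 ≈ 3.78.
10123 × 3.78 ≈ 38000 billion dollars.

about 38000 billion dollars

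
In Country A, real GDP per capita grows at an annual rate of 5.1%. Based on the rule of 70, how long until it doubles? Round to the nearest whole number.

At 5.1%, doubling takes about 70/5.1 = 13.73 years.

approximately 14 years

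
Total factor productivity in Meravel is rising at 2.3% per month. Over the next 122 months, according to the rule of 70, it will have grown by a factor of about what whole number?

about 16 times

Doubling time ≈ 70/2.3 = 30.43 months.
122/30.43 ≈ 4 doublings, so about 2^4 = 16×.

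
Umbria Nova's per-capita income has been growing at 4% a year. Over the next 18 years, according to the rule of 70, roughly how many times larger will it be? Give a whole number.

2 times

70/4 ≈ 17.50 years per doubling.
18 years fits 1 doubling: 2^1 = 2.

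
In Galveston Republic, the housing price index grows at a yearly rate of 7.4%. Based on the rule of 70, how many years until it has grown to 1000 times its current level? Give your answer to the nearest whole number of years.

One doubling takes 70/7.4 = 9.46 years.
1000× is log₂ 1000 ≈ 9.97 doublings, so ≈ 9.97 × 9.46 = 94 years.

roughly 94 years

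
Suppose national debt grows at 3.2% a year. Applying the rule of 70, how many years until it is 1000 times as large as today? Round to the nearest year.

One doubling takes 70/3.2 = 21.88 years.
Reaching 1000× takes log₂(1000) ≈ 9.97 doublings.
9.97 × 21.88 ≈ 218 years.

≈ 218 years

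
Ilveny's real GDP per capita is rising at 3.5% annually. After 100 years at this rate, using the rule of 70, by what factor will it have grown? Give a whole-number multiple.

Doubling time ≈ 70/3.5 = 20.00 years.
100/20.00 ≈ 5 doublings, so about 2^5 = 32×.

about 32 times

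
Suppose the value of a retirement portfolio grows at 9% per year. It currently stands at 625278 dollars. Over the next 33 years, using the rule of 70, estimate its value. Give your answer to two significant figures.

≈ 12000000 dollars

It doubles every 70/9 ≈ 7.78 years, so 33 years is 4.24 doublings.
2^4.24 ≈ 18.90; 625278 × 18.90 ≈ 12000000 dollars.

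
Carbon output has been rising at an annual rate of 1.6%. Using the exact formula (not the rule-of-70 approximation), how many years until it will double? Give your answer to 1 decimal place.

43.7 years

t = ln(2) / ln(1 + 0.016) = 0.6931 / 0.015873 ≈ 43.67.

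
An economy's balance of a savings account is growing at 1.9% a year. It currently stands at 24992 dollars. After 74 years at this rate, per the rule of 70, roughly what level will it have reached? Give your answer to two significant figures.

It doubles every 70/1.9 ≈ 36.84 years, so 74 years is 2.01 doublings.
2^2.01 ≈ 4.03; 24992 × 4.03 ≈ 100000 dollars.

roughly 100000 dollars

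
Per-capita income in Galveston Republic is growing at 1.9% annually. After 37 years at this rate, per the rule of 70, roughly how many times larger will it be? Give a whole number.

Doubling time ≈ 70/1.9 = 36.84 years.
37/36.84 ≈ 1 doubling, so about 2^1 = 2×.

roughly 2 times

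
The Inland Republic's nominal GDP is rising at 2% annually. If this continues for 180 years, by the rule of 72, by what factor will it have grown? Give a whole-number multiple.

Doubling time ≈ 72/2 = 36.00 years.
180/36.00 ≈ 5 doublings, so about 2^5 = 32×.

about 32 times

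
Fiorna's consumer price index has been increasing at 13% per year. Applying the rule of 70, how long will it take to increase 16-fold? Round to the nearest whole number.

≈ 22 years

Doubling time ≈ 70/13 = 5.38 years.
Getting to 16× needs 4 doublings: 4 × 5.38 ≈ 22 years.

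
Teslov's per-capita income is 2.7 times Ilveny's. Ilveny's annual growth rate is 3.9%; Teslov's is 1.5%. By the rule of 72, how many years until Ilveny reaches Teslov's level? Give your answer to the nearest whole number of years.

≈ 43 years

The growth-rate gap is 3.9% − 1.5% = 2.4 percentage points.
So the ratio between them halves every 72/2.4 ≈ 30.00 years.
A 2.7 times gap takes log₂(2.7) ≈ 1.43 halvings to close: 1.43 × 30.00 ≈ 43 years.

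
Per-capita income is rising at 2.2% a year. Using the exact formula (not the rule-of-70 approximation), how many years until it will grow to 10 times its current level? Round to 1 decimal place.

t = ln(10) / ln(1 + 0.022) = 2.3026 / 0.021761 ≈ 105.81.

105.8 years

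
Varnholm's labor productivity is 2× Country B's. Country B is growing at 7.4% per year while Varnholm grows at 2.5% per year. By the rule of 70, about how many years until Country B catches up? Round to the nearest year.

What matters is the difference: 4.9 pp.
Rule of 70 on the gap: the ratio halves every 70/4.9 ≈ 14.29 years.
A 2× gap closes after 1 halving: 1 × 14.29 ≈ 14 years.

14 years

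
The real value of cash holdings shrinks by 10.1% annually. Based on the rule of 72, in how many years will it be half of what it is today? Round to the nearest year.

roughly 7 years

The rule works in reverse for decay: 72/10.1 ≈ 7.13 years to halve.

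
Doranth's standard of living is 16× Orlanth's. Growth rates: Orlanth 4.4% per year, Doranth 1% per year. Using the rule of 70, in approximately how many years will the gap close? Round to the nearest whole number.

The growth-rate gap is 4.4% − 1% = 3.4 percentage points.
So the ratio between them halves every 70/3.4 ≈ 20.59 years.
A 16× gap closes after 4 halvings: 4 × 20.59 ≈ 82 years.

≈ 82 years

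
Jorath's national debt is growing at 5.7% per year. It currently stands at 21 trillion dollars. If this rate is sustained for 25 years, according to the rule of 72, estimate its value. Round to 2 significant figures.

about 83 trillion dollars

Doubling time ≈ 72/5.7 = 12.63 years.
25 years is 25/12.63 ≈ 1.98 doublings, a factor of 2^1.98 ≈ 3.94.
21 × 3.94 ≈ 83 trillion dollars.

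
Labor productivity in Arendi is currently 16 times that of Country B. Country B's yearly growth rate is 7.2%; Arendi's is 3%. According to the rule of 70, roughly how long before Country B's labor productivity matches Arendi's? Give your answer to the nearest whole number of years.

What matters is the difference: 4.2 pp.
Rule of 70 on the gap: the ratio halves every 70/4.2 ≈ 16.67 years.
A 16 times gap closes after 4 halvings: 4 × 16.67 ≈ 67 years.

approximately 67 years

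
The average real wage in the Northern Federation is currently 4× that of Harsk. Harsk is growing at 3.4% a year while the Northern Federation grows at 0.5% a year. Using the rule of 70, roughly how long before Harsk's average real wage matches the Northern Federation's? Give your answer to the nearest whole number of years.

about 48 years

What matters is the difference: 2.9 pp.
Rule of 70 on the gap: the ratio halves every 70/2.9 ≈ 24.14 years.
A 4× gap closes after 2 halvings: 2 × 24.14 ≈ 48 years.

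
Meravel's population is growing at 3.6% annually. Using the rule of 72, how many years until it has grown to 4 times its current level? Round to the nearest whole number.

roughly 40 years

At 3.6% it doubles every 72/3.6 ≈ 20.00 years.
4× is 2 doublings, so 2 × 20.00 ≈ 40 years.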